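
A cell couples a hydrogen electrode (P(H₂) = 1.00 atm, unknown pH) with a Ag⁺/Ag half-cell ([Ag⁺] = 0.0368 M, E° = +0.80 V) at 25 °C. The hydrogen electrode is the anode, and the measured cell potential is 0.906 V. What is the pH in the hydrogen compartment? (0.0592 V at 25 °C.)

pH = 3.22

E°_cell = 0.80 V and n = 2.
log Q = n(E° − E)/0.0592 = 2×(0.80 − 0.906)/0.0592 = -3.581.
With Q = [H⁺]^2 / ([Ag⁺]^2·P(H₂)), solving for [H⁺] gives log[H⁺] = -3.225, so pH = 3.22.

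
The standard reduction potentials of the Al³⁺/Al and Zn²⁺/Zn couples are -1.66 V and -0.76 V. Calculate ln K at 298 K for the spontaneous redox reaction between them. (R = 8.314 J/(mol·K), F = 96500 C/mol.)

E°_cell = -0.76 − (-1.66) = 0.90 V, with n = 6 electrons transferred.
At equilibrium E = 0, so the Nernst equation gives ln K = nFE°/RT = (6)(96500)(0.90)/((8.314)(298)) = 210.33.

ln K = 210.3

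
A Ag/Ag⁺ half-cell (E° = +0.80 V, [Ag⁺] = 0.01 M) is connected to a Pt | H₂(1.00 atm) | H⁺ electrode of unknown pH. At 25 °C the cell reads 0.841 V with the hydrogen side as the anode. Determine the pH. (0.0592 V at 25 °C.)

E°_cell = 0.80 V and n = 2.
log Q = n(E° − E)/0.0592 = 2×(0.80 − 0.841)/0.0592 = -1.385.
With Q = [H⁺]^2 / ([Ag⁺]^2·P(H₂)), solving for [H⁺] gives log[H⁺] = -2.693, so pH = 2.69.

pH = 2.69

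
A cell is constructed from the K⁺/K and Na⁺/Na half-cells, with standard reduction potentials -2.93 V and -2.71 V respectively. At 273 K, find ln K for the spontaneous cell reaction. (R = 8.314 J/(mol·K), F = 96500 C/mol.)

E°_cell = -2.71 − (-2.93) = 0.22 V, with n = 1 electron transferred.
At equilibrium E = 0, so the Nernst equation gives ln K = nFE°/RT = (1)(96500)(0.22)/((8.314)(273)) = 9.35.

ln K = 9.4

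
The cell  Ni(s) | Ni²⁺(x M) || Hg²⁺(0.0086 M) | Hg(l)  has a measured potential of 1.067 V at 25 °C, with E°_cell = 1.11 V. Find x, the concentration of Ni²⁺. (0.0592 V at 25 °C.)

From the Nernst equation, log Q = n(E° − E)/0.0592 = 2(1.11 − 1.067)/0.0592 = 1.453, so Q = 28.4.
With Q = [Ni²⁺]/[Hg²⁺] and the known concentrations, [Ni²⁺] in the numerator gives [Ni²⁺] = 0.24 M.

0.24 M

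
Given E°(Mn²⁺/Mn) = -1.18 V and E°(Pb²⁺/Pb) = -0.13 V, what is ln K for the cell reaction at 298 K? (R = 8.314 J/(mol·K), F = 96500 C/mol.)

ln K = 81.8

E°_cell = -0.13 − (-1.18) = 1.05 V, with n = 2 electrons transferred.
At equilibrium E = 0, so the Nernst equation gives ln K = nFE°/RT = (2)(96500)(1.05)/((8.314)(298)) = 81.79.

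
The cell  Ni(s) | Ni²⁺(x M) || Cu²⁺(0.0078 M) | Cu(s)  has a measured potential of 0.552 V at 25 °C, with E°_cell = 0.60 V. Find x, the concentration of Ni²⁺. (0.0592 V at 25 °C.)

From the Nernst equation, log Q = n(E° − E)/0.0592 = 2(0.60 − 0.552)/0.0592 = 1.622, so Q = 41.8.
With Q = [Ni²⁺]/[Cu²⁺] and the known concentrations, [Ni²⁺] in the numerator gives [Ni²⁺] = 0.33 M.

0.33 M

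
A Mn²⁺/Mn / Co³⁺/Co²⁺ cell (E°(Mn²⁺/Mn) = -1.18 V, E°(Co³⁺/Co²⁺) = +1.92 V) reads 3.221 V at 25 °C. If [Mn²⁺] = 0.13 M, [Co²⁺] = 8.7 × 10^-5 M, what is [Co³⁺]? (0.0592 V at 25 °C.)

From the Nernst equation, log Q = n(E° − E)/0.0592 = 2(3.10 − 3.221)/0.0592 = -4.088, so Q = 8.17 × 10^-5.
With Q = [Mn²⁺]·[Co²⁺]^2/[Co³⁺]^2 and the known concentrations, [Co³⁺]^2 in the denominator gives [Co³⁺] = 0.0035 M.

0.0035 M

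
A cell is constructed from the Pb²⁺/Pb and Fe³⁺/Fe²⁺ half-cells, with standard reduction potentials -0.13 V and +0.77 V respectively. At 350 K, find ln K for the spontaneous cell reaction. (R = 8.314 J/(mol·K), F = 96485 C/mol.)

ln K = 59.7

E°_cell = +0.77 − (-0.13) = 0.90 V, with n = 2 electrons transferred.
At equilibrium E = 0, so the Nernst equation gives ln K = nFE°/RT = (2)(96485)(0.90)/((8.314)(350)) = 59.68.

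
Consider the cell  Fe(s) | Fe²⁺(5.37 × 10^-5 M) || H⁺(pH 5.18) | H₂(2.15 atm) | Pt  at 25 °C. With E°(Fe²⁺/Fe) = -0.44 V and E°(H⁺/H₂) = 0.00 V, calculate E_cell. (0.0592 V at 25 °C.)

0.25 V

The hydrogen couple is the cathode, so E°_cell = 0.44 V; n = 2.
[H⁺] = 10^(−5.18) = 6.6 × 10^-6 M, and Q = [Fe²⁺]·P(H₂) / [H⁺]^2 = 2.64 × 10^6.
E = E° − (0.0592/2) log Q = 0.44 − (0.0592/2)(6.422) = 0.250 V.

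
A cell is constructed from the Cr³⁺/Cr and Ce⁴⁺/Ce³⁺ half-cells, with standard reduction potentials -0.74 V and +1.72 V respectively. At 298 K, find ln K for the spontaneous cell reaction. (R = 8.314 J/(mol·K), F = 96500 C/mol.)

E°_cell = +1.72 − (-0.74) = 2.46 V, with n = 3 electrons transferred.
At equilibrium E = 0, so the Nernst equation gives ln K = nFE°/RT = (3)(96500)(2.46)/((8.314)(298)) = 287.45.

ln K = 287.4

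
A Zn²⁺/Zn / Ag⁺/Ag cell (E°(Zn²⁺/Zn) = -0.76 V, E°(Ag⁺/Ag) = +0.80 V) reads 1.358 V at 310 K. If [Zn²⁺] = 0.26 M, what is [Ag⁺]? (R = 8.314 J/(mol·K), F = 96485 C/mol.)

2.7 × 10^-4 M

From the Nernst equation, ln Q = nF(E° − E)/RT = 2×96485×(1.56 − 1.358)/(8.314×310) = 15.124, so Q = 3.7 × 10^6.
With Q = [Zn²⁺]/[Ag⁺]^2 and the known concentrations, [Ag⁺]^2 in the denominator gives [Ag⁺] = 2.7 × 10^-4 M.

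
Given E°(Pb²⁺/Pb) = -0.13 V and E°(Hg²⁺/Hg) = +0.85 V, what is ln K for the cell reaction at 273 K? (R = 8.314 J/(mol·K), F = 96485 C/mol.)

E°_cell = +0.85 − (-0.13) = 0.98 V, with n = 2 electrons transferred.
At equilibrium E = 0, so the Nernst equation gives ln K = nFE°/RT = (2)(96485)(0.98)/((8.314)(273)) = 83.32.

ln K = 83.3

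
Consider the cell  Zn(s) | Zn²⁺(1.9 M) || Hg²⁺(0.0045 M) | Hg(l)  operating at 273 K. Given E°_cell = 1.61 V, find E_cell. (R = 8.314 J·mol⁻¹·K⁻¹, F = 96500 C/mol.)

Balancing electrons gives n = 2; the reaction quotient is Q = [Zn²⁺]/[Hg²⁺] = 422.
E = E° − (RT/nF) ln Q = 1.61 − (8.314×273)/(2×96500) × (6.046) = 1.610 − 0.071 = 1.539 V.

1.54 V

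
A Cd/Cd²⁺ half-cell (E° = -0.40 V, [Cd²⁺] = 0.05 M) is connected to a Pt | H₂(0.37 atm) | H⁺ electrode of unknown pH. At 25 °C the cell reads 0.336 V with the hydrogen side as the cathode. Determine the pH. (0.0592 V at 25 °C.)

pH = 1.95

E°_cell = 0.40 V and n = 2.
log Q = n(E° − E)/0.0592 = 2×(0.40 − 0.336)/0.0592 = 2.162.
With Q = [Cd²⁺]·P(H₂) / [H⁺]^2, solving for [H⁺] gives log[H⁺] = -1.947, so pH = 1.95.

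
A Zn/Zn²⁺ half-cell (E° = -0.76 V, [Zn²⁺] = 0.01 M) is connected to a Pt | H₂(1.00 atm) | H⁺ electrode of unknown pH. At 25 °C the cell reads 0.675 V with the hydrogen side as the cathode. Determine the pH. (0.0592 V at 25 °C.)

pH = 2.44

E°_cell = 0.76 V and n = 2.
log Q = n(E° − E)/0.0592 = 2×(0.76 − 0.675)/0.0592 = 2.872.
With Q = [Zn²⁺]·P(H₂) / [H⁺]^2, solving for [H⁺] gives log[H⁺] = -2.436, so pH = 2.44.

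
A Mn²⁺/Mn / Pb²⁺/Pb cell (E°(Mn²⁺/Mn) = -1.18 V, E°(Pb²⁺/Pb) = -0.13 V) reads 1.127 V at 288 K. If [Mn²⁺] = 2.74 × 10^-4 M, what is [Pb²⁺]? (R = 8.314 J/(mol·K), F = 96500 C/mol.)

0.14 M

From the Nernst equation, ln Q = nF(E° − E)/RT = 2×96500×(1.05 − 1.127)/(8.314×288) = -6.206, so Q = 0.00202.
With Q = [Mn²⁺]/[Pb²⁺] and the known concentrations, [Pb²⁺] in the denominator gives [Pb²⁺] = 0.14 M.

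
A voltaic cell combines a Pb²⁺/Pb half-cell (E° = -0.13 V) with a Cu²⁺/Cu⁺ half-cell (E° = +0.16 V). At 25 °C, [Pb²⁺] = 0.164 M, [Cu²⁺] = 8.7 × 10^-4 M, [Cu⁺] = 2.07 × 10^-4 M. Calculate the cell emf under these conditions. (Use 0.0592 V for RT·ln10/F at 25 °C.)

0.350 V

The Cu²⁺/Cu⁺ couple has the higher reduction potential and acts as the cathode, so E°_cell = +0.16 − (-0.13) = 0.29 V.
Balancing electrons gives n = 2; the reaction quotient is Q = [Pb²⁺]·[Cu⁺]^2/[Cu²⁺]^2 = 0.00928.
At 25 °C, E = E° − (0.0592/n) log Q = 0.29 − (0.0592/2)(-2.032) = 0.290 + 0.060 = 0.350 V.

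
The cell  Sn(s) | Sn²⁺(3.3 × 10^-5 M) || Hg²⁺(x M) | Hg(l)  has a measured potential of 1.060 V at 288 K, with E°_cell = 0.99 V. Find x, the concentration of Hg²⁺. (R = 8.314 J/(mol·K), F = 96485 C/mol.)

0.0093 M

From the Nernst equation, ln Q = nF(E° − E)/RT = 2×96485×(0.99 − 1.060)/(8.314×288) = -5.641, so Q = 0.00355.
With Q = [Sn²⁺]/[Hg²⁺] and the known concentrations, [Hg²⁺] in the denominator gives [Hg²⁺] = 0.0093 M.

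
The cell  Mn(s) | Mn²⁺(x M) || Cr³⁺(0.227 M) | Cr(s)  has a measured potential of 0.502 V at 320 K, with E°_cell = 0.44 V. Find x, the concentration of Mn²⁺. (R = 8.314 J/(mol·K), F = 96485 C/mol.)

0.0041 M

From the Nernst equation, ln Q = nF(E° − E)/RT = 6×96485×(0.44 − 0.502)/(8.314×320) = -13.491, so Q = 1.38 × 10^-6.
With Q = [Mn²⁺]^3/[Cr³⁺]^2 and the known concentrations, [Mn²⁺]^3 in the numerator gives [Mn²⁺] = 0.0041 M.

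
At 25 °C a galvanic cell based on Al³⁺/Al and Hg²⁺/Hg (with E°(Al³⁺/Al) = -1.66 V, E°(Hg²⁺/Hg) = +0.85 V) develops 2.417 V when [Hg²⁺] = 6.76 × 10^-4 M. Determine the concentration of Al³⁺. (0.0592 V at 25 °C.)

From the Nernst equation, log Q = n(E° − E)/0.0592 = 6(2.51 − 2.417)/0.0592 = 9.426, so Q = 2.66 × 10^9.
With Q = [Al³⁺]^2/[Hg²⁺]^3 and the known concentrations, [Al³⁺]^2 in the numerator gives [Al³⁺] = 0.91 M.

0.91 M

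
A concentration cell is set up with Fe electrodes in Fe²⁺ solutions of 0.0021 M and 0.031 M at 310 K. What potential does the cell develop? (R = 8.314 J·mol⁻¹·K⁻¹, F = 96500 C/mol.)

Both half-cells are Fe²⁺/Fe, so E°_cell = 0. The concentrated side is the cathode; the cell reaction moves Fe²⁺ from high to low concentration with n = 2.
Q = [Fe²⁺]_dilute/[Fe²⁺]_conc = 0.0021/0.031 = 0.0677.
E = 0 − (RT/nF) ln Q = −((8.314×310)/(2×96500))(-2.692) = 0.0359 V.

0.036 V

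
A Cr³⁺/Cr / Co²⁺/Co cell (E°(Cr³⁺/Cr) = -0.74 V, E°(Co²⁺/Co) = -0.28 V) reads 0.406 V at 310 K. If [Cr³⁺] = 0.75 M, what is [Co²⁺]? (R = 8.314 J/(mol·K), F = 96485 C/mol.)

0.014 M

From the Nernst equation, ln Q = nF(E° − E)/RT = 6×96485×(0.46 − 0.406)/(8.314×310) = 12.129, so Q = 1.85 × 10^5.
With Q = [Cr³⁺]^2/[Co²⁺]^3 and the known concentrations, [Co²⁺]^3 in the denominator gives [Co²⁺] = 0.014 M.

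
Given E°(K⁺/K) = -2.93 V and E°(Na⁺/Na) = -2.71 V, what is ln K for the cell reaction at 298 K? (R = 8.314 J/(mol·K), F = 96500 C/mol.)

ln K = 8.6

E°_cell = -2.71 − (-2.93) = 0.22 V, with n = 1 electron transferred.
At equilibrium E = 0, so the Nernst equation gives ln K = nFE°/RT = (1)(96500)(0.22)/((8.314)(298)) = 8.57.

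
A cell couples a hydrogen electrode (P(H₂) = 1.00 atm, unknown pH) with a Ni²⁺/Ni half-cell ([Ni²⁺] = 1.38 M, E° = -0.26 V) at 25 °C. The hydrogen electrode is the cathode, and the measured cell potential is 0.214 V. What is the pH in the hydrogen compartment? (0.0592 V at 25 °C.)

E°_cell = 0.26 V and n = 2.
log Q = n(E° − E)/0.0592 = 2×(0.26 − 0.214)/0.0592 = 1.554.
With Q = [Ni²⁺]·P(H₂) / [H⁺]^2, solving for [H⁺] gives log[H⁺] = -0.707, so pH = 0.71.

pH = 0.71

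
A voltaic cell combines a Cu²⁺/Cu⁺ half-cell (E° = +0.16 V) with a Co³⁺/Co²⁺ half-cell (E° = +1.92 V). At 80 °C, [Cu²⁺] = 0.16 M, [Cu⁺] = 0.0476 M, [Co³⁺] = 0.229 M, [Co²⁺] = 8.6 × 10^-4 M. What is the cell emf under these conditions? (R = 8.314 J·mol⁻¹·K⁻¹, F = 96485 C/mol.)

The Co³⁺/Co²⁺ couple has the higher reduction potential and acts as the cathode, so E°_cell = +1.92 − (+0.16) = 1.76 V.
Balancing electrons gives n = 1; the reaction quotient is Q = [Cu²⁺]·[Co²⁺]/([Cu⁺]·[Co³⁺]) = 0.0126.
E = E° − (RT/nF) ln Q = 1.76 − (8.314×353)/(1×96485) × (-4.372) = 1.760 + 0.133 = 1.893 V.

1.89 V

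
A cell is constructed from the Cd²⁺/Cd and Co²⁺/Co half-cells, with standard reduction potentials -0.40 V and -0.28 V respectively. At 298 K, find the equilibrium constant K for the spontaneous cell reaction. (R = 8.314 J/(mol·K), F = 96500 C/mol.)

1.1 × 10^4

E°_cell = -0.28 − (-0.40) = 0.12 V, with n = 2 electrons transferred.
At equilibrium E = 0, so the Nernst equation gives ln K = nFE°/RT = (2)(96500)(0.12)/((8.314)(298)) = 9.35.
K = e^9.35 = 1.1 × 10^4.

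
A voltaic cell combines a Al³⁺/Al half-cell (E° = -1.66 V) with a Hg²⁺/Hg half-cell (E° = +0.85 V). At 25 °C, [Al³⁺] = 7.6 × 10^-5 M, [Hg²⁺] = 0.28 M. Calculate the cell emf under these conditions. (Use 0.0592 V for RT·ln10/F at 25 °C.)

The Hg²⁺/Hg couple has the higher reduction potential and acts as the cathode, so E°_cell = +0.85 − (-1.66) = 2.51 V.
Balancing electrons gives n = 6; the reaction quotient is Q = [Al³⁺]^2/[Hg²⁺]^3 = 2.63 × 10^-7.
At 25 °C, E = E° − (0.0592/n) log Q = 2.51 − (0.0592/6)(-6.580) = 2.510 + 0.065 = 2.575 V.

2.57 V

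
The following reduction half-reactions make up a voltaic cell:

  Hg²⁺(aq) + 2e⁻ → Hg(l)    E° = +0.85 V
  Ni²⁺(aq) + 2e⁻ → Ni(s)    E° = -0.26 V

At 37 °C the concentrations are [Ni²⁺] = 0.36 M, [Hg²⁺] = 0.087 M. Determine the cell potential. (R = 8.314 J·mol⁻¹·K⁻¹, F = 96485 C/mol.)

1.09 V

The Hg²⁺/Hg couple has the higher reduction potential and acts as the cathode, so E°_cell = +0.85 − (-0.26) = 1.11 V.
Balancing electrons gives n = 2; the reaction quotient is Q = [Ni²⁺]/[Hg²⁺] = 4.14.
E = E° − (RT/nF) ln Q = 1.11 − (8.314×310)/(2×96485) × (1.420) = 1.110 − 0.019 = 1.091 V.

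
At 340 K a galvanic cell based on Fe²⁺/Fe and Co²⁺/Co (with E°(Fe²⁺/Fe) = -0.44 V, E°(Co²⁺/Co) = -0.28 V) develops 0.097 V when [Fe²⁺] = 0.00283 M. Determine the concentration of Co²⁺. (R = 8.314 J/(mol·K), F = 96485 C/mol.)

From the Nernst equation, ln Q = nF(E° − E)/RT = 2×96485×(0.16 − 0.097)/(8.314×340) = 4.301, so Q = 73.8.
With Q = [Fe²⁺]/[Co²⁺] and the known concentrations, [Co²⁺] in the denominator gives [Co²⁺] = 3.8 × 10^-5 M.

3.8 × 10^-5 M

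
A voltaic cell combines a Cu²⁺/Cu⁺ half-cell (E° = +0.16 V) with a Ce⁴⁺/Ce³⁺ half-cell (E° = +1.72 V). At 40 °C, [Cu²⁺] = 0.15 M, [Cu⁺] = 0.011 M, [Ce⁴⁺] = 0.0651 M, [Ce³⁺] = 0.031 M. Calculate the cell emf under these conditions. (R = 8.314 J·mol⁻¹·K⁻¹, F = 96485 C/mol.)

The Ce⁴⁺/Ce³⁺ couple has the higher reduction potential and acts as the cathode, so E°_cell = +1.72 − (+0.16) = 1.56 V.
Balancing electrons gives n = 1; the reaction quotient is Q = [Cu²⁺]·[Ce³⁺]/([Cu⁺]·[Ce⁴⁺]) = 6.49.
E = E° − (RT/nF) ln Q = 1.56 − (8.314×313)/(1×96485) × (1.871) = 1.560 − 0.050 = 1.510 V.

1.51 V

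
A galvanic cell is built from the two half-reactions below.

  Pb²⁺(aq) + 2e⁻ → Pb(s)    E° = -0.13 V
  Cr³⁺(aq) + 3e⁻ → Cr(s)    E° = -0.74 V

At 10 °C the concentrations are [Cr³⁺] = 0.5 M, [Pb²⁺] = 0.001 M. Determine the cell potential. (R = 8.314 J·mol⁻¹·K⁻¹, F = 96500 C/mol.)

0.531 V

The Pb²⁺/Pb couple has the higher reduction potential and acts as the cathode, so E°_cell = -0.13 − (-0.74) = 0.61 V.
Balancing electrons gives n = 6; the reaction quotient is Q = [Cr³⁺]^2/[Pb²⁺]^3 = 2.5 × 10^8.
E = E° − (RT/nF) ln Q = 0.61 − (8.314×283)/(6×96500) × (19.337) = 0.610 − 0.079 = 0.531 V.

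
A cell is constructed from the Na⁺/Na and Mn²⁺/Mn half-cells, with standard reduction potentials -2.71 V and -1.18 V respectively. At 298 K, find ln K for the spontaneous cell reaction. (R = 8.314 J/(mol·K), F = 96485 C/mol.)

E°_cell = -1.18 − (-2.71) = 1.53 V, with n = 2 electrons transferred.
At equilibrium E = 0, so the Nernst equation gives ln K = nFE°/RT = (2)(96485)(1.53)/((8.314)(298)) = 119.17.

ln K = 119.2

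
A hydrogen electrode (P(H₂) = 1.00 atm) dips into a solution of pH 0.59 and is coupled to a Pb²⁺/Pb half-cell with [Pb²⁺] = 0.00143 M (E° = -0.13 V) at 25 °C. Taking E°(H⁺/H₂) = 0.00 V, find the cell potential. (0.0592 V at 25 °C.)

0.18 V

The hydrogen couple is the cathode, so E°_cell = 0.13 V; n = 2.
[H⁺] = 10^(−0.59) = 0.26 M, and Q = [Pb²⁺]·P(H₂) / [H⁺]^2 = 0.0216.
E = E° − (0.0592/2) log Q = 0.13 − (0.0592/2)(-1.665) = 0.179 V.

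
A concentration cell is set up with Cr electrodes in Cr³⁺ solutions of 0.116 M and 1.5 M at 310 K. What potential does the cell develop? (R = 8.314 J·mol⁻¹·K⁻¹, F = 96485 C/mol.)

0.023 V

Both half-cells are Cr³⁺/Cr, so E°_cell = 0. The concentrated side is the cathode; the cell reaction moves Cr³⁺ from high to low concentration with n = 3.
Q = [Cr³⁺]_dilute/[Cr³⁺]_conc = 0.116/1.5 = 0.0773.
E = 0 − (RT/nF) ln Q = −((8.314×310)/(3×96485))(-2.560) = 0.0228 V.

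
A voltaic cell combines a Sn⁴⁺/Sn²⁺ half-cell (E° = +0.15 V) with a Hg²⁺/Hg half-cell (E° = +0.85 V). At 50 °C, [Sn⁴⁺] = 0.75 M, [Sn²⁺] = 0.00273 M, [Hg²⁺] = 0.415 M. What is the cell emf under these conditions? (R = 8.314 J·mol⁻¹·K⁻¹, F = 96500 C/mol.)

0.610 V

The Hg²⁺/Hg couple has the higher reduction potential and acts as the cathode, so E°_cell = +0.85 − (+0.15) = 0.70 V.
Balancing electrons gives n = 2; the reaction quotient is Q = [Sn⁴⁺]/([Sn²⁺]·[Hg²⁺]) = 662.
E = E° − (RT/nF) ln Q = 0.70 − (8.314×323)/(2×96500) × (6.495) = 0.700 − 0.090 = 0.610 V.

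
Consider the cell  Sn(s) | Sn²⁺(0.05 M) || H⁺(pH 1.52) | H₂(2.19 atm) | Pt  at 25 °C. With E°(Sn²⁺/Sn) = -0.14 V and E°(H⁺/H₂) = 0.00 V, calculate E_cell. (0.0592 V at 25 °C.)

The hydrogen couple is the cathode, so E°_cell = 0.14 V; n = 2.
[H⁺] = 10^(−1.52) = 0.030 M, and Q = [Sn²⁺]·P(H₂) / [H⁺]^2 = 120.
E = E° − (0.0592/2) log Q = 0.14 − (0.0592/2)(2.079) = 0.078 V.

0.078 V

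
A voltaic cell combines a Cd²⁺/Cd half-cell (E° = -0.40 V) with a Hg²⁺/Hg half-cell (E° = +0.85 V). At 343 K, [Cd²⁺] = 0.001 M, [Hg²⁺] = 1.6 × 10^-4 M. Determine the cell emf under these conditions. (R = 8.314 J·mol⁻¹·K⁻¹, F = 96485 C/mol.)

1.22 V

The Hg²⁺/Hg couple has the higher reduction potential and acts as the cathode, so E°_cell = +0.85 − (-0.40) = 1.25 V.
Balancing electrons gives n = 2; the reaction quotient is Q = [Cd²⁺]/[Hg²⁺] = 6.25.
E = E° − (RT/nF) ln Q = 1.25 − (8.314×343)/(2×96485) × (1.833) = 1.250 − 0.027 = 1.223 V.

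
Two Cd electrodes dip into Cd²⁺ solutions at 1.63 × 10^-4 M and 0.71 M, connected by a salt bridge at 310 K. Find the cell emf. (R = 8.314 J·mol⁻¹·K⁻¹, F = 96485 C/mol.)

Both half-cells are Cd²⁺/Cd, so E°_cell = 0. The concentrated side is the cathode; the cell reaction moves Cd²⁺ from high to low concentration with n = 2.
Q = [Cd²⁺]_dilute/[Cd²⁺]_conc = 1.63 × 10^-4/0.71 = 2.3 × 10^-4.
E = 0 − (RT/nF) ln Q = −((8.314×310)/(2×96485))(-8.379) = 0.1119 V.

0.11 V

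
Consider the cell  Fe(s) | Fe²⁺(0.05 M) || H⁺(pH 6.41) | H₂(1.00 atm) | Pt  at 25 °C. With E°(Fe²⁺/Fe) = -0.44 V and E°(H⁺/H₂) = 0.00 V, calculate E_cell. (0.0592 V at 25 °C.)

0.099 V

The hydrogen couple is the cathode, so E°_cell = 0.44 V; n = 2.
[H⁺] = 10^(−6.41) = 3.9 × 10^-7 M, and Q = [Fe²⁺]·P(H₂) / [H⁺]^2 = 3.3 × 10^11.
E = E° − (0.0592/2) log Q = 0.44 − (0.0592/2)(11.519) = 0.099 V.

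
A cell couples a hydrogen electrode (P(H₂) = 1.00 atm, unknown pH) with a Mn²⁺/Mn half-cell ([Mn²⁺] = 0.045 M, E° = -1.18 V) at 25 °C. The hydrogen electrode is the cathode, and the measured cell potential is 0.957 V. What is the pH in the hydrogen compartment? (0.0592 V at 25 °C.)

pH = 4.44

E°_cell = 1.18 V and n = 2.
log Q = n(E° − E)/0.0592 = 2×(1.18 − 0.957)/0.0592 = 7.534.
With Q = [Mn²⁺]·P(H₂) / [H⁺]^2, solving for [H⁺] gives log[H⁺] = -4.440, so pH = 4.44.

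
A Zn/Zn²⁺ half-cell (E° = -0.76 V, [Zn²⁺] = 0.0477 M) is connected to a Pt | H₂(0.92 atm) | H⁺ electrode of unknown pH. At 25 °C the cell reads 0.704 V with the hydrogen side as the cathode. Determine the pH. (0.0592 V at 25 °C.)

pH = 1.62

E°_cell = 0.76 V and n = 2.
log Q = n(E° − E)/0.0592 = 2×(0.76 − 0.704)/0.0592 = 1.892.
With Q = [Zn²⁺]·P(H₂) / [H⁺]^2, solving for [H⁺] gives log[H⁺] = -1.625, so pH = 1.62.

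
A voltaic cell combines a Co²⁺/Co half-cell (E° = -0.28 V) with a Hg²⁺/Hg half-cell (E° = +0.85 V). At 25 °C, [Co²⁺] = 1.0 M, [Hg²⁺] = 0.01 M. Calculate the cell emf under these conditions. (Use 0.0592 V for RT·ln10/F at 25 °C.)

The Hg²⁺/Hg couple has the higher reduction potential and acts as the cathode, so E°_cell = +0.85 − (-0.28) = 1.13 V.
Balancing electrons gives n = 2; the reaction quotient is Q = [Co²⁺]/[Hg²⁺] = 100.
At 25 °C, E = E° − (0.0592/n) log Q = 1.13 − (0.0592/2)(2.000) = 1.130 − 0.059 = 1.071 V.

1.07 V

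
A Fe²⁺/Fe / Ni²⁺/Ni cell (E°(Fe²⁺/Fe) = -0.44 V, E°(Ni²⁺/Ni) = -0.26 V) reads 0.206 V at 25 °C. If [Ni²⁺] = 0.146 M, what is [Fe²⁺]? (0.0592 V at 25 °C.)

From the Nernst equation, log Q = n(E° − E)/0.0592 = 2(0.18 − 0.206)/0.0592 = -0.878, so Q = 0.132.
With Q = [Fe²⁺]/[Ni²⁺] and the known concentrations, [Fe²⁺] in the numerator gives [Fe²⁺] = 0.019 M.

0.019 M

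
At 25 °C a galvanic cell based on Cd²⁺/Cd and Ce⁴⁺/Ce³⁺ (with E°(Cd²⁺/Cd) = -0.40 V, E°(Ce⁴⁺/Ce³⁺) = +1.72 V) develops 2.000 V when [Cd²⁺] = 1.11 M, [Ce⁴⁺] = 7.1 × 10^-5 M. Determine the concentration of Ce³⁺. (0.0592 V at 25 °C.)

From the Nernst equation, log Q = n(E° − E)/0.0592 = 2(2.12 − 2.000)/0.0592 = 4.054, so Q = 1.13 × 10^4.
With Q = [Cd²⁺]·[Ce³⁺]^2/[Ce⁴⁺]^2 and the known concentrations, [Ce³⁺]^2 in the numerator gives [Ce³⁺] = 0.0072 M.

0.0072 M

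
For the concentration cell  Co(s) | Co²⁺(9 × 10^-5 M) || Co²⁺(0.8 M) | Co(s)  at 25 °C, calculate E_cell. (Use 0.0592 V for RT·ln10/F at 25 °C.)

0.12 V

Both half-cells are Co²⁺/Co, so E°_cell = 0. The concentrated side is the cathode; the cell reaction moves Co²⁺ from high to low concentration with n = 2.
Q = [Co²⁺]_dilute/[Co²⁺]_conc = 9 × 10^-5/0.8 = 1.12 × 10^-4.
E = 0 − (0.0592/2) log Q = −(0.0592/2)(-3.949) = 0.1169 V.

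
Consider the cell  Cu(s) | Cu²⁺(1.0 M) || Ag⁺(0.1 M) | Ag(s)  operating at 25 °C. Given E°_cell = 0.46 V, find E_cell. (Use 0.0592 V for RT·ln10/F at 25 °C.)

0.401 V

Balancing electrons gives n = 2; the reaction quotient is Q = [Cu²⁺]/[Ag⁺]^2 = 100.
At 25 °C, E = E° − (0.0592/n) log Q = 0.46 − (0.0592/2)(2.000) = 0.460 − 0.059 = 0.401 V.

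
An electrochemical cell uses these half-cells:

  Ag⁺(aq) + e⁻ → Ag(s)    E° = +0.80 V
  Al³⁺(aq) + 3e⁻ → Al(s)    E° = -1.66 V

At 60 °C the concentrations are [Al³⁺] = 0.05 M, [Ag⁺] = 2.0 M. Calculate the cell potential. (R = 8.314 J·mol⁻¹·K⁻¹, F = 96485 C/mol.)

The Ag⁺/Ag couple has the higher reduction potential and acts as the cathode, so E°_cell = +0.80 − (-1.66) = 2.46 V.
Balancing electrons gives n = 3; the reaction quotient is Q = [Al³⁺]/[Ag⁺]^3 = 0.00625.
E = E° − (RT/nF) ln Q = 2.46 − (8.314×333)/(3×96485) × (-5.075) = 2.460 + 0.049 = 2.509 V.

2.51 V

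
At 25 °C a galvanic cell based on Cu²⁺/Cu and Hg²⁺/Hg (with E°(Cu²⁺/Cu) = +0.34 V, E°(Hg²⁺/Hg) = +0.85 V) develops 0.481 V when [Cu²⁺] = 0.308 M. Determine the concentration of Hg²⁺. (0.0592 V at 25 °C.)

0.032 M

From the Nernst equation, log Q = n(E° − E)/0.0592 = 2(0.51 − 0.481)/0.0592 = 0.980, so Q = 9.54.
With Q = [Cu²⁺]/[Hg²⁺] and the known concentrations, [Hg²⁺] in the denominator gives [Hg²⁺] = 0.032 M.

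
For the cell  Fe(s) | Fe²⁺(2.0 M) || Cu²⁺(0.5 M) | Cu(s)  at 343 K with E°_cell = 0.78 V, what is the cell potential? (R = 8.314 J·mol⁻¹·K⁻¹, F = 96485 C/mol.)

0.760 V

Balancing electrons gives n = 2; the reaction quotient is Q = [Fe²⁺]/[Cu²⁺] = 4.00.
E = E° − (RT/nF) ln Q = 0.78 − (8.314×343)/(2×96485) × (1.386) = 0.780 − 0.020 = 0.760 V.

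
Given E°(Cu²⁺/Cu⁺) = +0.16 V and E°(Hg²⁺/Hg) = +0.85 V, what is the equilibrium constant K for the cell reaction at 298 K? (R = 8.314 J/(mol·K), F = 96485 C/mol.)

2.2 × 10^23

E°_cell = +0.85 − (+0.16) = 0.69 V, with n = 2 electrons transferred.
At equilibrium E = 0, so the Nernst equation gives ln K = nFE°/RT = (2)(96485)(0.69)/((8.314)(298)) = 53.74.
K = e^53.74 = 2.2 × 10^23.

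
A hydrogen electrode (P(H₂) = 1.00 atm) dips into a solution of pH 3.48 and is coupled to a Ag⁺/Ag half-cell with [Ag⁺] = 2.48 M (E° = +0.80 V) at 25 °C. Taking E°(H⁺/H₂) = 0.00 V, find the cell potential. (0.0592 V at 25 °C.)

1.03 V

The Ag⁺/Ag couple is the cathode, so E°_cell = 0.80 V; n = 2.
[H⁺] = 10^(−3.48) = 3.3 × 10^-4 M, and Q = [H⁺]^2 / ([Ag⁺]^2·P(H₂)) = 1.78 × 10^-8.
E = E° − (0.0592/2) log Q = 0.80 − (0.0592/2)(-7.749) = 1.029 V.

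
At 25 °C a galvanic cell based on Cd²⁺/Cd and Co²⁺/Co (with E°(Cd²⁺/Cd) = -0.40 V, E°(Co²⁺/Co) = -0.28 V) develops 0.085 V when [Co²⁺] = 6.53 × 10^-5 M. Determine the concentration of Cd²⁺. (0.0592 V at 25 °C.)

From the Nernst equation, log Q = n(E° − E)/0.0592 = 2(0.12 − 0.085)/0.0592 = 1.182, so Q = 15.2.
With Q = [Cd²⁺]/[Co²⁺] and the known concentrations, [Cd²⁺] in the numerator gives [Cd²⁺] = 9.9 × 10^-4 M.

9.9 × 10^-4 M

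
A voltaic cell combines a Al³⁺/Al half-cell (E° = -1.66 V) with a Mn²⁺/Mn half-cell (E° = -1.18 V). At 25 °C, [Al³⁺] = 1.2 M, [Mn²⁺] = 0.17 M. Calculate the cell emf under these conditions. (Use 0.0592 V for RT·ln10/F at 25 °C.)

0.456 V

The Mn²⁺/Mn couple has the higher reduction potential and acts as the cathode, so E°_cell = -1.18 − (-1.66) = 0.48 V.
Balancing electrons gives n = 6; the reaction quotient is Q = [Al³⁺]^2/[Mn²⁺]^3 = 293.
At 25 °C, E = E° − (0.0592/n) log Q = 0.48 − (0.0592/6)(2.467) = 0.480 − 0.024 = 0.456 V.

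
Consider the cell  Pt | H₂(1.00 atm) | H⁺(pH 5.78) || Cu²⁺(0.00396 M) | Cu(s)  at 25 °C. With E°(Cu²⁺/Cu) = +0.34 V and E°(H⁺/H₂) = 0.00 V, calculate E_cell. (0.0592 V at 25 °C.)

0.61 V

The Cu²⁺/Cu couple is the cathode, so E°_cell = 0.34 V; n = 2.
[H⁺] = 10^(−5.78) = 1.7 × 10^-6 M, and Q = [H⁺]^2 / ([Cu²⁺]·P(H₂)) = 6.96 × 10^-10.
E = E° − (0.0592/2) log Q = 0.34 − (0.0592/2)(-9.158) = 0.611 V.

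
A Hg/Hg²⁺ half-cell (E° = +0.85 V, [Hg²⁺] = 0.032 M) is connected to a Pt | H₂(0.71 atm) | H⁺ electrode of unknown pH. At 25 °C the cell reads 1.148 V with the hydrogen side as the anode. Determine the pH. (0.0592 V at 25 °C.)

pH = 5.86

E°_cell = 0.85 V and n = 2.
log Q = n(E° − E)/0.0592 = 2×(0.85 − 1.148)/0.0592 = -10.068.
With Q = [H⁺]^2 / ([Hg²⁺]·P(H₂)), solving for [H⁺] gives log[H⁺] = -5.856, so pH = 5.86.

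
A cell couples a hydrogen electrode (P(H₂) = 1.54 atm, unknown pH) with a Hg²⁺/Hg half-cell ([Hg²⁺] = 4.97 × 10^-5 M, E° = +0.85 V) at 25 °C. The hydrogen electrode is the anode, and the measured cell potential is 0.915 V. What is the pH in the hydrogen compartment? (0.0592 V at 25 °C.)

pH = 3.16

E°_cell = 0.85 V and n = 2.
log Q = n(E° − E)/0.0592 = 2×(0.85 − 0.915)/0.0592 = -2.196.
With Q = [H⁺]^2 / ([Hg²⁺]·P(H₂)), solving for [H⁺] gives log[H⁺] = -3.156, so pH = 3.16.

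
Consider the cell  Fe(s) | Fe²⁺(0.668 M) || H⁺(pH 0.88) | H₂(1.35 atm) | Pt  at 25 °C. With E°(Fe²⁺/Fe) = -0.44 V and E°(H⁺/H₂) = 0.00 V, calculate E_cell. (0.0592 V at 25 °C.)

0.39 V

The hydrogen couple is the cathode, so E°_cell = 0.44 V; n = 2.
[H⁺] = 10^(−0.88) = 0.13 M, and Q = [Fe²⁺]·P(H₂) / [H⁺]^2 = 51.9.
E = E° − (0.0592/2) log Q = 0.44 − (0.0592/2)(1.715) = 0.389 V.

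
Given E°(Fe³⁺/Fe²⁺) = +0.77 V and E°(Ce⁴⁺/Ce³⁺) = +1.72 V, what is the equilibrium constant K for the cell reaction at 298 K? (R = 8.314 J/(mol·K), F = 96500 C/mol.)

1.2 × 10^16

E°_cell = +1.72 − (+0.77) = 0.95 V, with n = 1 electron transferred.
At equilibrium E = 0, so the Nernst equation gives ln K = nFE°/RT = (1)(96500)(0.95)/((8.314)(298)) = 37.00.
K = e^37.00 = 1.2 × 10^16.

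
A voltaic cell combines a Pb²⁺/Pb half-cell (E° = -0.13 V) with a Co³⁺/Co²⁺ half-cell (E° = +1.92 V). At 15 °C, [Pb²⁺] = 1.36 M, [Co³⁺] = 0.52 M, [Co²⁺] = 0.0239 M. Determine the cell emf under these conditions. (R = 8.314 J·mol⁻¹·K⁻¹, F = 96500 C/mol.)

2.12 V

The Co³⁺/Co²⁺ couple has the higher reduction potential and acts as the cathode, so E°_cell = +1.92 − (-0.13) = 2.05 V.
Balancing electrons gives n = 2; the reaction quotient is Q = [Pb²⁺]·[Co²⁺]^2/[Co³⁺]^2 = 0.00287.
E = E° − (RT/nF) ln Q = 2.05 − (8.314×288)/(2×96500) × (-5.852) = 2.050 + 0.073 = 2.123 V.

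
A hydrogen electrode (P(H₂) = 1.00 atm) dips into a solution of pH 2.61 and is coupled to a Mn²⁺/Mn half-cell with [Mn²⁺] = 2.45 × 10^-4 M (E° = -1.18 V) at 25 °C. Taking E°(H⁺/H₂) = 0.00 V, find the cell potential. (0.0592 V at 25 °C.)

The hydrogen couple is the cathode, so E°_cell = 1.18 V; n = 2.
[H⁺] = 10^(−2.61) = 0.0025 M, and Q = [Mn²⁺]·P(H₂) / [H⁺]^2 = 40.7.
E = E° − (0.0592/2) log Q = 1.18 − (0.0592/2)(1.609) = 1.132 V.

1.13 V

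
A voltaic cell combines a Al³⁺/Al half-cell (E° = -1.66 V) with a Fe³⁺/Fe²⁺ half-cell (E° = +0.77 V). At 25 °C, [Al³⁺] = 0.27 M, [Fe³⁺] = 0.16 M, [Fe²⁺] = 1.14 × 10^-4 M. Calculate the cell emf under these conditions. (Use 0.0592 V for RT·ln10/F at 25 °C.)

2.63 V

The Fe³⁺/Fe²⁺ couple has the higher reduction potential and acts as the cathode, so E°_cell = +0.77 − (-1.66) = 2.43 V.
Balancing electrons gives n = 3; the reaction quotient is Q = [Al³⁺]·[Fe²⁺]^3/[Fe³⁺]^3 = 9.77 × 10^-11.
At 25 °C, E = E° − (0.0592/n) log Q = 2.43 − (0.0592/3)(-10.010) = 2.430 + 0.198 = 2.628 V.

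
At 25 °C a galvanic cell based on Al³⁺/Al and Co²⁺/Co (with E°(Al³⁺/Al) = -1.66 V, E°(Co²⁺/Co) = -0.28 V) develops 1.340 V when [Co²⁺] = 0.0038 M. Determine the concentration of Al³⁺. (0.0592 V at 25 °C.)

From the Nernst equation, log Q = n(E° − E)/0.0592 = 6(1.38 − 1.340)/0.0592 = 4.054, so Q = 1.13 × 10^4.
With Q = [Al³⁺]^2/[Co²⁺]^3 and the known concentrations, [Al³⁺]^2 in the numerator gives [Al³⁺] = 0.025 M.

0.025 M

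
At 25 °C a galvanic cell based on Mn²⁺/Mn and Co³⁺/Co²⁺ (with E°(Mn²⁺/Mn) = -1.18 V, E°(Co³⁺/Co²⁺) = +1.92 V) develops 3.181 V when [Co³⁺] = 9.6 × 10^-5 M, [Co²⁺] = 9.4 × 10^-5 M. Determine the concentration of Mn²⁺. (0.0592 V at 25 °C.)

0.0019 M

From the Nernst equation, log Q = n(E° − E)/0.0592 = 2(3.10 − 3.181)/0.0592 = -2.736, so Q = 0.00183.
With Q = [Mn²⁺]·[Co²⁺]^2/[Co³⁺]^2 and the known concentrations, [Mn²⁺] in the numerator gives [Mn²⁺] = 0.0019 M.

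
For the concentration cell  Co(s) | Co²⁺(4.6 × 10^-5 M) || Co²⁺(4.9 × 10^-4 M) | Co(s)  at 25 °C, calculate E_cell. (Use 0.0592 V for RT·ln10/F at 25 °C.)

Both half-cells are Co²⁺/Co, so E°_cell = 0. The concentrated side is the cathode; the cell reaction moves Co²⁺ from high to low concentration with n = 2.
Q = [Co²⁺]_dilute/[Co²⁺]_conc = 4.6 × 10^-5/4.9 × 10^-4 = 0.0939.
E = 0 − (0.0592/2) log Q = −(0.0592/2)(-1.027) = 0.0304 V.

0.030 V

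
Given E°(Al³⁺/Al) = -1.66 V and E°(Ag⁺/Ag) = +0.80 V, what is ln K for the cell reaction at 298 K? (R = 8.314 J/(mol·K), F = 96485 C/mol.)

ln K = 287.4

E°_cell = +0.80 − (-1.66) = 2.46 V, with n = 3 electrons transferred.
At equilibrium E = 0, so the Nernst equation gives ln K = nFE°/RT = (3)(96485)(2.46)/((8.314)(298)) = 287.40.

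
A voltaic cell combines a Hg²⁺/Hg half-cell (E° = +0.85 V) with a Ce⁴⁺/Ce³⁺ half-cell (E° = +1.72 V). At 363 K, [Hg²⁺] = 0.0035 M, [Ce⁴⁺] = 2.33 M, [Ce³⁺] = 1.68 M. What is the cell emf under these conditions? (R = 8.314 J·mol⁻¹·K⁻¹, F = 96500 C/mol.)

The Ce⁴⁺/Ce³⁺ couple has the higher reduction potential and acts as the cathode, so E°_cell = +1.72 − (+0.85) = 0.87 V.
Balancing electrons gives n = 2; the reaction quotient is Q = [Hg²⁺]·[Ce³⁺]^2/[Ce⁴⁺]^2 = 0.00182.
E = E° − (RT/nF) ln Q = 0.87 − (8.314×363)/(2×96500) × (-6.309) = 0.870 + 0.099 = 0.969 V.

0.969 V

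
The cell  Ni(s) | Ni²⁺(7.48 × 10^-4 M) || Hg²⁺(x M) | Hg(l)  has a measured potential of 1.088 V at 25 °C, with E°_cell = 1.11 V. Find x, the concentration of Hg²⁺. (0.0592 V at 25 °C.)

1.4 × 10^-4 M

From the Nernst equation, log Q = n(E° − E)/0.0592 = 2(1.11 − 1.088)/0.0592 = 0.743, so Q = 5.54.
With Q = [Ni²⁺]/[Hg²⁺] and the known concentrations, [Hg²⁺] in the denominator gives [Hg²⁺] = 1.4 × 10^-4 M.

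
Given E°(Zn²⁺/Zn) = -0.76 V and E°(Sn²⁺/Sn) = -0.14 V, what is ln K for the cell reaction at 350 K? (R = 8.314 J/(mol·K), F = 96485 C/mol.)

ln K = 41.1

E°_cell = -0.14 − (-0.76) = 0.62 V, with n = 2 electrons transferred.
At equilibrium E = 0, so the Nernst equation gives ln K = nFE°/RT = (2)(96485)(0.62)/((8.314)(350)) = 41.12.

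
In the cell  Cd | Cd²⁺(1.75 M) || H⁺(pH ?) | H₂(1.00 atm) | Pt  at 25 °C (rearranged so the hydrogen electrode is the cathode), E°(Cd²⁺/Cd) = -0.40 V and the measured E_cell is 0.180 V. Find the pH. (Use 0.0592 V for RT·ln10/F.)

pH = 3.59

E°_cell = 0.40 V and n = 2.
log Q = n(E° − E)/0.0592 = 2×(0.40 − 0.180)/0.0592 = 7.432.
With Q = [Cd²⁺]·P(H₂) / [H⁺]^2, solving for [H⁺] gives log[H⁺] = -3.595, so pH = 3.59.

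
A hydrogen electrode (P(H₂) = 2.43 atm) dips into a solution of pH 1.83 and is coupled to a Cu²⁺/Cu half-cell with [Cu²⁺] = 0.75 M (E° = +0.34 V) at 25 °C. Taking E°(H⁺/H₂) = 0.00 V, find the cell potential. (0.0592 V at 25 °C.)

The Cu²⁺/Cu couple is the cathode, so E°_cell = 0.34 V; n = 2.
[H⁺] = 10^(−1.83) = 0.015 M, and Q = [H⁺]^2 / ([Cu²⁺]·P(H₂)) = 1.2 × 10^-4.
E = E° − (0.0592/2) log Q = 0.34 − (0.0592/2)(-3.921) = 0.456 V.

0.46 V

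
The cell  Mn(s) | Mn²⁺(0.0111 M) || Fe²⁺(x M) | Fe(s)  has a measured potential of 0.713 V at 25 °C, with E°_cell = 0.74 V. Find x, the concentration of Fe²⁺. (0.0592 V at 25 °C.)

From the Nernst equation, log Q = n(E° − E)/0.0592 = 2(0.74 − 0.713)/0.0592 = 0.912, so Q = 8.17.
With Q = [Mn²⁺]/[Fe²⁺] and the known concentrations, [Fe²⁺] in the denominator gives [Fe²⁺] = 0.0014 M.

0.0014 M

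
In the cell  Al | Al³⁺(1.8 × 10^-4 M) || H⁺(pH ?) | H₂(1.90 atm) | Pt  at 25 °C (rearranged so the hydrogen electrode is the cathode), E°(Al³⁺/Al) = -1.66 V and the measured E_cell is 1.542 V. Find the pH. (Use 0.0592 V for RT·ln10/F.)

pH = 3.10

E°_cell = 1.66 V and n = 6.
log Q = n(E° − E)/0.0592 = 6×(1.66 − 1.542)/0.0592 = 11.959.
With Q = [Al³⁺]^2·P(H₂)^3 / [H⁺]^6, solving for [H⁺] gives log[H⁺] = -3.102, so pH = 3.10.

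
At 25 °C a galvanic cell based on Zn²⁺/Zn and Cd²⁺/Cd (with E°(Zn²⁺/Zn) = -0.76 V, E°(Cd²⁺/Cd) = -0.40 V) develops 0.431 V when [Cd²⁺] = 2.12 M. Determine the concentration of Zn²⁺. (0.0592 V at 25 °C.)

0.0085 M

From the Nernst equation, log Q = n(E° − E)/0.0592 = 2(0.36 − 0.431)/0.0592 = -2.399, so Q = 0.00399.
With Q = [Zn²⁺]/[Cd²⁺] and the known concentrations, [Zn²⁺] in the numerator gives [Zn²⁺] = 0.0085 M.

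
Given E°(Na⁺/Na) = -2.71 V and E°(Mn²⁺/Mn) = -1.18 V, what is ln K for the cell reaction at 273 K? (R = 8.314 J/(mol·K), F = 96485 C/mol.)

E°_cell = -1.18 − (-2.71) = 1.53 V, with n = 2 electrons transferred.
At equilibrium E = 0, so the Nernst equation gives ln K = nFE°/RT = (2)(96485)(1.53)/((8.314)(273)) = 130.08.

ln K = 130.1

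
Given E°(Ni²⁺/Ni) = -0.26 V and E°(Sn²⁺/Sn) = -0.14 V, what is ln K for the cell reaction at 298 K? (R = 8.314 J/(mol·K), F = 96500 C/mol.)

ln K = 9.3

E°_cell = -0.14 − (-0.26) = 0.12 V, with n = 2 electrons transferred.
At equilibrium E = 0, so the Nernst equation gives ln K = nFE°/RT = (2)(96500)(0.12)/((8.314)(298)) = 9.35.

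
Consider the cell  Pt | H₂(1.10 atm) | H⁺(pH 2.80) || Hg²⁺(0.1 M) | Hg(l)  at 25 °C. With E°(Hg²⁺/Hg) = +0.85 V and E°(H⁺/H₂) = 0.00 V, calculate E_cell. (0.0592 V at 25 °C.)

The Hg²⁺/Hg couple is the cathode, so E°_cell = 0.85 V; n = 2.
[H⁺] = 10^(−2.80) = 0.0016 M, and Q = [H⁺]^2 / ([Hg²⁺]·P(H₂)) = 2.28 × 10^-5.
E = E° − (0.0592/2) log Q = 0.85 − (0.0592/2)(-4.641) = 0.987 V.

0.99 V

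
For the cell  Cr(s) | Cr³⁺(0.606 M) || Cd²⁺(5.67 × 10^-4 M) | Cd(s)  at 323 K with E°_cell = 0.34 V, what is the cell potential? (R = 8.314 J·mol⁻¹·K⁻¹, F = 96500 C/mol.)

0.241 V

Balancing electrons gives n = 6; the reaction quotient is Q = [Cr³⁺]^2/[Cd²⁺]^3 = 2.01 × 10^9.
E = E° − (RT/nF) ln Q = 0.34 − (8.314×323)/(6×96500) × (21.424) = 0.340 − 0.099 = 0.241 V.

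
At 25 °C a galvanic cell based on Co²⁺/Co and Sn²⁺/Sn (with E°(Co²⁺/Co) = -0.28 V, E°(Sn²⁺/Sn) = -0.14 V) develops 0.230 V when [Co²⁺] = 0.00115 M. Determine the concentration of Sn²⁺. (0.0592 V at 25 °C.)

From the Nernst equation, log Q = n(E° − E)/0.0592 = 2(0.14 − 0.230)/0.0592 = -3.041, so Q = 9.11 × 10^-4.
With Q = [Co²⁺]/[Sn²⁺] and the known concentrations, [Sn²⁺] in the denominator gives [Sn²⁺] = 1.3 M.

1.3 M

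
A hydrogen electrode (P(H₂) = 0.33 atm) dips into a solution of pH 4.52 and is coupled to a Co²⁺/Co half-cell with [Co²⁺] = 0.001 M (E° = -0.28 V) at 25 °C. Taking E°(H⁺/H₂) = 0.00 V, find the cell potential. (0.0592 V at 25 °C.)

The hydrogen couple is the cathode, so E°_cell = 0.28 V; n = 2.
[H⁺] = 10^(−4.52) = 3 × 10^-5 M, and Q = [Co²⁺]·P(H₂) / [H⁺]^2 = 3.62 × 10^5.
E = E° − (0.0592/2) log Q = 0.28 − (0.0592/2)(5.559) = 0.115 V.

0.12 V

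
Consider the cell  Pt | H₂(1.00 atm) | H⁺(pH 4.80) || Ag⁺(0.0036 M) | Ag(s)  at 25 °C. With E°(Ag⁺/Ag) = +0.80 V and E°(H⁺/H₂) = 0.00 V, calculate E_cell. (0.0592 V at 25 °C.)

0.94 V

The Ag⁺/Ag couple is the cathode, so E°_cell = 0.80 V; n = 2.
[H⁺] = 10^(−4.80) = 1.6 × 10^-5 M, and Q = [H⁺]^2 / ([Ag⁺]^2·P(H₂)) = 1.94 × 10^-5.
E = E° − (0.0592/2) log Q = 0.80 − (0.0592/2)(-4.713) = 0.940 V.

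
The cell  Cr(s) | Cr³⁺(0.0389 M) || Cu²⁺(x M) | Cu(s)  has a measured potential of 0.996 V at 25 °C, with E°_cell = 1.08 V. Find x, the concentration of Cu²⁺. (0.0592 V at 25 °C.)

From the Nernst equation, log Q = n(E° − E)/0.0592 = 6(1.08 − 0.996)/0.0592 = 8.514, so Q = 3.26 × 10^8.
With Q = [Cr³⁺]^2/[Cu²⁺]^3 and the known concentrations, [Cu²⁺]^3 in the denominator gives [Cu²⁺] = 1.7 × 10^-4 M.

1.7 × 10^-4 M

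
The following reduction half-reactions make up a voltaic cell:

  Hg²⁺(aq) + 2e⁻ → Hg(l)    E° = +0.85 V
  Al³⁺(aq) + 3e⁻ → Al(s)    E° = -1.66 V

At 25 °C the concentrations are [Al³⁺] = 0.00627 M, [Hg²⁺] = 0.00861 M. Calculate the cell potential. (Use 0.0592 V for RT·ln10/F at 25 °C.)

2.49 V

The Hg²⁺/Hg couple has the higher reduction potential and acts as the cathode, so E°_cell = +0.85 − (-1.66) = 2.51 V.
Balancing electrons gives n = 6; the reaction quotient is Q = [Al³⁺]^2/[Hg²⁺]^3 = 61.6.
At 25 °C, E = E° − (0.0592/n) log Q = 2.51 − (0.0592/6)(1.790) = 2.510 − 0.018 = 2.492 V.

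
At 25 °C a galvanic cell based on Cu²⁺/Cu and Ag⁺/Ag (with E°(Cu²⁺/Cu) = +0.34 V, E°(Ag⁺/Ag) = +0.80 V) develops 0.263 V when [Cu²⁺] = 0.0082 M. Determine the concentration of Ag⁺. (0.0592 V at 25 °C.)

4.3 × 10^-5 M

From the Nernst equation, log Q = n(E° − E)/0.0592 = 2(0.46 − 0.263)/0.0592 = 6.655, so Q = 4.52 × 10^6.
With Q = [Cu²⁺]/[Ag⁺]^2 and the known concentrations, [Ag⁺]^2 in the denominator gives [Ag⁺] = 4.3 × 10^-5 M.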